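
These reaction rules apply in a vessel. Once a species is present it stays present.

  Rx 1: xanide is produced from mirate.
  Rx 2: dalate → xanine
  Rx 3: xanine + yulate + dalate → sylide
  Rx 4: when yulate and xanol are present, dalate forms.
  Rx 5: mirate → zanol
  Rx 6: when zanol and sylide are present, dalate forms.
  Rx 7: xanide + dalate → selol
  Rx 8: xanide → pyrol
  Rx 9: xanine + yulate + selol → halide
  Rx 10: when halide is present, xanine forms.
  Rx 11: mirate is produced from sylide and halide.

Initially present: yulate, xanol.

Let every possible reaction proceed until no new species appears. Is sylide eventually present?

Yes

yulate and xanol present → dalate forms (Rx 4).
dalate present → xanine forms (Rx 2).
xanine, yulate, and dalate present → sylide forms (Rx 3).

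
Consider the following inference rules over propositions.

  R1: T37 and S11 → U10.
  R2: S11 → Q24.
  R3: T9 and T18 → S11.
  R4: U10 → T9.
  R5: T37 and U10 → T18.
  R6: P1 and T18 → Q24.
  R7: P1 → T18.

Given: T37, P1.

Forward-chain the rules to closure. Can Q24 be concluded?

Yes

From P1, R7 gives T18.
From P1 and T18, R6 gives Q24.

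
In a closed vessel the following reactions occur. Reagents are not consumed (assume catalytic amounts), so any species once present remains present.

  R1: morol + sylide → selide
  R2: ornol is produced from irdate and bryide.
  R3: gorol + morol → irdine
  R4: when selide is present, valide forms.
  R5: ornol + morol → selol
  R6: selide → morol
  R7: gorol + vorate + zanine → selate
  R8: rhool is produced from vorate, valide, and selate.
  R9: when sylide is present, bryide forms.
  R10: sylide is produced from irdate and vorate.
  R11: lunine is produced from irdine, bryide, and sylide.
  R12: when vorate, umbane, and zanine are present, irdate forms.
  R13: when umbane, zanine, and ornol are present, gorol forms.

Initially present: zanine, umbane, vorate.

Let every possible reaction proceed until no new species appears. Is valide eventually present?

No

valide would need selide (R4), but selide never forms.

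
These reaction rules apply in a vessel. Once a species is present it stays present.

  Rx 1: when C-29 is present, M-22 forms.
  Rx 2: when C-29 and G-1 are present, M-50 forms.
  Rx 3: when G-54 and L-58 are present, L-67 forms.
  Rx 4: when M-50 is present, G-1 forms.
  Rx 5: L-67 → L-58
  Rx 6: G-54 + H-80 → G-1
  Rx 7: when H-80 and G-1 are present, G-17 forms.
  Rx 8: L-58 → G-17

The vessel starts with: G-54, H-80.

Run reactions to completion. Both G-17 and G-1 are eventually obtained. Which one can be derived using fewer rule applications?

G-1

G-1: G-54 and H-80 present → G-1 forms (Rx 6). [1 rule application]
G-17: G-54 and H-80 present → G-1 forms (Rx 6). H-80 and G-1 present → G-17 forms (Rx 7). [2 rule applications]
G-1 needs fewer.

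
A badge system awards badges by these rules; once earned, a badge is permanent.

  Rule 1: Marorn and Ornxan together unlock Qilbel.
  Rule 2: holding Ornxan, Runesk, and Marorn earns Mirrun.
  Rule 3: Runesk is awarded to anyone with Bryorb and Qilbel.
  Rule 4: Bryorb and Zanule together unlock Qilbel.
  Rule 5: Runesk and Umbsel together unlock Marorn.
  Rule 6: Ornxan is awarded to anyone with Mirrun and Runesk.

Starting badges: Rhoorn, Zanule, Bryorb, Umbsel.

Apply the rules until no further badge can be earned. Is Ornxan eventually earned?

No

Ornxan would need Mirrun and Runesk (Rule 6), but Mirrun is never earned.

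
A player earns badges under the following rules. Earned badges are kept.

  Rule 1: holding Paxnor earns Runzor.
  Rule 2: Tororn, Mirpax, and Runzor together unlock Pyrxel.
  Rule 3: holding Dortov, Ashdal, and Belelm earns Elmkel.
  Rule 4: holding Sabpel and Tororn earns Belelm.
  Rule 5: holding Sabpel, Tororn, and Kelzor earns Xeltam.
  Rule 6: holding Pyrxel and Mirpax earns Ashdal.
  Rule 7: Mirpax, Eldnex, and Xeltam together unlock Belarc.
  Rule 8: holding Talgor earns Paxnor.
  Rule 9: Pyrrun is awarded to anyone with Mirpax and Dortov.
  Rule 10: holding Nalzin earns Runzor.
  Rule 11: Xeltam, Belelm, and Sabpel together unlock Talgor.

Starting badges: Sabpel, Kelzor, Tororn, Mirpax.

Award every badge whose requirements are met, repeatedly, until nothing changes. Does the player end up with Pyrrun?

Pyrrun would need Mirpax and Dortov (Rule 9), but Dortov is never earned.

No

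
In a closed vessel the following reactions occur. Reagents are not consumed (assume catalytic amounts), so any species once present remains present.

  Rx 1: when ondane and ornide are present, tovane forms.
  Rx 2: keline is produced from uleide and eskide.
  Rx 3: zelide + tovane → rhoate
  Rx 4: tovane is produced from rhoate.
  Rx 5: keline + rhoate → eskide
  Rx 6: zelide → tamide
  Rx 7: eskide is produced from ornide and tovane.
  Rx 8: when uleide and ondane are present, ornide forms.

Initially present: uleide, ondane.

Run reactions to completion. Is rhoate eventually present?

rhoate would need zelide and tovane (Rx 3), but zelide never forms.

No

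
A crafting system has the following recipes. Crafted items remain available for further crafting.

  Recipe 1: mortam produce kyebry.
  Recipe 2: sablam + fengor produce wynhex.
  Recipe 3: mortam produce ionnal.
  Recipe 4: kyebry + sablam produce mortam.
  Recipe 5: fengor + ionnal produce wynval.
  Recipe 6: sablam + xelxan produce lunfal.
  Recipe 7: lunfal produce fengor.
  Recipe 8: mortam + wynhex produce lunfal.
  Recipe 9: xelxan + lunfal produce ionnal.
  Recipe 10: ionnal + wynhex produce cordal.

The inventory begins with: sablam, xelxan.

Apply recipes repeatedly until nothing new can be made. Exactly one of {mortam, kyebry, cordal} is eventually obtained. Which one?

cordal

sablam + xelxan → lunfal (Recipe 6).
xelxan + lunfal → ionnal (Recipe 9).
Using Recipe 7, lunfal makes fengor.
Using Recipe 2, sablam and fengor make wynhex.
ionnal + wynhex → cordal (Recipe 10).
kyebry would need mortam (Recipe 1), but mortam is never obtained. mortam would need kyebry and sablam (Recipe 4), but kyebry is never obtained.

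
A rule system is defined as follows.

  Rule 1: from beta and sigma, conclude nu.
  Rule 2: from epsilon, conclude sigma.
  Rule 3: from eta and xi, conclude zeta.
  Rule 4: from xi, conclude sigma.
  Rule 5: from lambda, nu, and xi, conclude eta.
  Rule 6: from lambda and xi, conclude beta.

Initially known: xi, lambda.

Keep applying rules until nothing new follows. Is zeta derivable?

Yes

From lambda and xi, Rule 6 gives beta.
xi holds, so sigma follows (Rule 4).
From beta and sigma, Rule 1 gives nu.
From lambda, nu, and xi, Rule 5 gives eta.
From eta and xi, Rule 3 gives zeta.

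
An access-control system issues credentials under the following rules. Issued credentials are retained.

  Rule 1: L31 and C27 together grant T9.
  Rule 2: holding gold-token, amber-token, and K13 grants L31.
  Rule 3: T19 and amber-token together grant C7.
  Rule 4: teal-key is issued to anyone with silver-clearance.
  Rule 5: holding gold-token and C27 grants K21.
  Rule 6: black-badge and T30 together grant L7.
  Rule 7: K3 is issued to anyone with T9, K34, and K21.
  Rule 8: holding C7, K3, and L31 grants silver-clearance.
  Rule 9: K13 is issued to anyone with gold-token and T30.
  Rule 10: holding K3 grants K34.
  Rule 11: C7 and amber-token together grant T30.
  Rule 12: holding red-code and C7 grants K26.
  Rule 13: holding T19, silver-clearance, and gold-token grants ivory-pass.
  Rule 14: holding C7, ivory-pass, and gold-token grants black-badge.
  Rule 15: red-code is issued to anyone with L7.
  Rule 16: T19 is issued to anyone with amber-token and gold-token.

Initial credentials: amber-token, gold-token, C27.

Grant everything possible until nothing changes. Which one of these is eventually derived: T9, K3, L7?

Holding amber-token and gold-token grants T19 (Rule 16).
Holding T19 and amber-token grants C7 (Rule 3).
Holding C7 and amber-token grants T30 (Rule 11).
Holding gold-token and T30 grants K13 (Rule 9).
Holding gold-token, amber-token, and K13 grants L31 (Rule 2).
Holding L31 and C27 grants T9 (Rule 1).
L7 would need black-badge and T30 (Rule 6), but black-badge is never granted. K3 would need T9, K34, and K21 (Rule 7), but K34 is never granted.

T9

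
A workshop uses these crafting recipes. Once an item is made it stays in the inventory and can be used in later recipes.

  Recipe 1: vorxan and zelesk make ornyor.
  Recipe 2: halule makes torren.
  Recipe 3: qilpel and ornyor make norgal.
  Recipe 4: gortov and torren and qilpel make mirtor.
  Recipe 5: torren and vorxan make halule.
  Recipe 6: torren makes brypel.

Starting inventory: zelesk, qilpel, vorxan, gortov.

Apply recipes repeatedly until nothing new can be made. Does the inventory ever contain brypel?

brypel would need torren (Recipe 6), but torren is never obtained.

No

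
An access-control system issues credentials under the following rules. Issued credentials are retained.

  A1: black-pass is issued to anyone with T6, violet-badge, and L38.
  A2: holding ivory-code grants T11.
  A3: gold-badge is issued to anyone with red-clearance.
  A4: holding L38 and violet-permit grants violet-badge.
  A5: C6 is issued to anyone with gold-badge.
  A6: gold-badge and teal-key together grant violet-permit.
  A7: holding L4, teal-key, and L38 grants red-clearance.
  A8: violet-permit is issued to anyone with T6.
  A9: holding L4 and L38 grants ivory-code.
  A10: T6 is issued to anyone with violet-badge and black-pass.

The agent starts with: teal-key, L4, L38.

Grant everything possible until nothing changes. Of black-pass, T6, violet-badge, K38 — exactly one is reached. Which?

Holding L4, teal-key, and L38 grants red-clearance (A7).
Holding red-clearance grants gold-badge (A3).
Holding gold-badge and teal-key grants violet-permit (A6).
Holding L38 and violet-permit grants violet-badge (A4).
T6 would need violet-badge and black-pass (A10), but black-pass is never granted. black-pass would need T6, violet-badge, and L38 (A1), but T6 is never granted. No rule produces K38, and it is not given.

violet-badge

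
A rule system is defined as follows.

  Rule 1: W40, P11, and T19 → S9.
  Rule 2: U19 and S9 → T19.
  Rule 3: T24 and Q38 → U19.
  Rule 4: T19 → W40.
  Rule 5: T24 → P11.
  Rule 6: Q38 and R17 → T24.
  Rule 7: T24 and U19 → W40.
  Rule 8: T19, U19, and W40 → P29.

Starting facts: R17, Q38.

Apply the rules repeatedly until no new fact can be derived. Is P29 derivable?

P29 would need T19, U19, and W40 (Rule 8), but T19 is never established.

No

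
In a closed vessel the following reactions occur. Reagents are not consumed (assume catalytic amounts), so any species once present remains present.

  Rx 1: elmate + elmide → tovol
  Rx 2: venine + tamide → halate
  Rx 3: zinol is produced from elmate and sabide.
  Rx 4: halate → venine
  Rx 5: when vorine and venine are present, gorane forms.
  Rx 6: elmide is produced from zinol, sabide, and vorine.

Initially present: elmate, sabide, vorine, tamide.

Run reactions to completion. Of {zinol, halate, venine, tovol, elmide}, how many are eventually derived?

3

elmate and sabide present → zinol forms (Rx 3).
zinol, sabide, and vorine present → elmide forms (Rx 6).
elmate and elmide present → tovol forms (Rx 1).
zinol: reached.
halate would need venine and tamide (Rx 2), but venine never forms.
venine would need halate (Rx 4), but halate never forms.
tovol: reached.
elmide: reached.
Reached: zinol, tovol, and elmide — 3 of the 5.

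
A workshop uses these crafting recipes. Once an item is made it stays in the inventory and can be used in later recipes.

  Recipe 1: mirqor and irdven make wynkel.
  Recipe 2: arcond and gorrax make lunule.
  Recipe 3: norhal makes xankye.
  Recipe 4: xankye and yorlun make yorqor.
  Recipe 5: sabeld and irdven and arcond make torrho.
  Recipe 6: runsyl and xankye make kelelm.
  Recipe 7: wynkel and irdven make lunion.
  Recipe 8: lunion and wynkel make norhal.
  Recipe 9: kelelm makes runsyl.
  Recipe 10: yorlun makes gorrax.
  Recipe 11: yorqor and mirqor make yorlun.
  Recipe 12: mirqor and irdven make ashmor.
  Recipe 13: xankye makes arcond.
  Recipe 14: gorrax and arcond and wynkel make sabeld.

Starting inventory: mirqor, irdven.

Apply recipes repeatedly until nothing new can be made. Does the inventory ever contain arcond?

Yes

Using Recipe 1, mirqor and irdven make wynkel.
wynkel and irdven → lunion (Recipe 7).
Using Recipe 8, lunion and wynkel make norhal.
norhal → xankye (Recipe 3).
xankye → arcond (Recipe 13).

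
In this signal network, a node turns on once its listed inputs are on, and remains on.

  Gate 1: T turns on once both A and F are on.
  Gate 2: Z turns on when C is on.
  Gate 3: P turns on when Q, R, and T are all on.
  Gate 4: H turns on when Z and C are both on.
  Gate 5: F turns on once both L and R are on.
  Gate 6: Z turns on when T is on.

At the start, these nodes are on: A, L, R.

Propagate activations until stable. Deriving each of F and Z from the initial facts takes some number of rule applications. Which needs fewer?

F: L and R are on, so F turns on (Gate 5). [1 rule application]
Z: L and R are on, so F turns on (Gate 5). A and F are on, so T turns on (Gate 1). T is on, so Z turns on (Gate 6). [3 rule applications]
F needs fewer.

F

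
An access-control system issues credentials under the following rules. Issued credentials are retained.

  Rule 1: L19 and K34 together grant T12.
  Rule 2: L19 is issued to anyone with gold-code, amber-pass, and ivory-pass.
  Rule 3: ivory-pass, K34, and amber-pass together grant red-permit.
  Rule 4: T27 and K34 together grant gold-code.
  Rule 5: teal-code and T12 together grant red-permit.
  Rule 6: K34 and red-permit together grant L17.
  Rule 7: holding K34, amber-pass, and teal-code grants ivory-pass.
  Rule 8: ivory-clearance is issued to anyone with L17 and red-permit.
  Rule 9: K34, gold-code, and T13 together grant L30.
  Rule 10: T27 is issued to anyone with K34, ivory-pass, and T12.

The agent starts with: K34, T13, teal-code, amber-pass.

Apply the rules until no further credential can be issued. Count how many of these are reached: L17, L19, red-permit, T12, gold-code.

2

Holding K34, amber-pass, and teal-code grants ivory-pass (Rule 7).
Holding ivory-pass, K34, and amber-pass grants red-permit (Rule 3).
Holding K34 and red-permit grants L17 (Rule 6).
L17: reached.
L19 would need gold-code, amber-pass, and ivory-pass (Rule 2), but gold-code is never granted.
red-permit: reached.
T12 would need L19 and K34 (Rule 1), but L19 is never granted.
gold-code would need T27 and K34 (Rule 4), but T27 is never granted.
Reached: L17 and red-permit — 2 of the 5.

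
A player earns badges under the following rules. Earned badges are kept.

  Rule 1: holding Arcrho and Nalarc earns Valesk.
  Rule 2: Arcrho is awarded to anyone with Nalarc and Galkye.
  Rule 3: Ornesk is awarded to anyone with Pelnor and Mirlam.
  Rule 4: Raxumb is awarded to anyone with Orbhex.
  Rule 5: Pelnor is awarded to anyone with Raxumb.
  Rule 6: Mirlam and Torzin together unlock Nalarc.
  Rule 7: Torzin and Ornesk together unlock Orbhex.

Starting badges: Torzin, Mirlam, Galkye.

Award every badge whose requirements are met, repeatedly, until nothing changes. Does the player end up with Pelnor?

Pelnor would need Raxumb (Rule 5), but Raxumb is never earned.

No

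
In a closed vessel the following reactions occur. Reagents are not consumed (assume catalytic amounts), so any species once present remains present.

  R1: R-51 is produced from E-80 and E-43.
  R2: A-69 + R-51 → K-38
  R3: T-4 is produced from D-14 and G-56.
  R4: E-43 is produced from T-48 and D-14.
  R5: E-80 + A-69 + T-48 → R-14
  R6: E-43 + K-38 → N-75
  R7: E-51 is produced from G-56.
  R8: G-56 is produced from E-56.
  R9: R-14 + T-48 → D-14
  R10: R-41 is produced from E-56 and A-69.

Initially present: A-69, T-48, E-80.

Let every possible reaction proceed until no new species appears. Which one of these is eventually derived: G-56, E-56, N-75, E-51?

N-75

E-80, A-69, and T-48 present → R-14 forms (R5).
R-14 and T-48 present → D-14 forms (R9).
T-48 and D-14 present → E-43 forms (R4).
E-80 and E-43 present → R-51 forms (R1).
A-69 and R-51 present → K-38 forms (R2).
E-43 and K-38 present → N-75 forms (R6).
E-51 would need G-56 (R7), but G-56 never forms. G-56 would need E-56 (R8), but E-56 never forms. No rule produces E-56, and it is not given.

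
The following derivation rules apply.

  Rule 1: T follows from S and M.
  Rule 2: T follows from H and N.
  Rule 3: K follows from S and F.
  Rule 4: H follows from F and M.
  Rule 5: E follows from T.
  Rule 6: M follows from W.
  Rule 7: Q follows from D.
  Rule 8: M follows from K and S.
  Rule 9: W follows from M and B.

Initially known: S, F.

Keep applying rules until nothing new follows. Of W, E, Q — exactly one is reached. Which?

E

S and F hold, so K follows (Rule 3).
From K and S, Rule 8 gives M.
S and M hold, so T follows (Rule 1).
From T, Rule 5 gives E.
W would need M and B (Rule 9), but B is never established. Q would need D (Rule 7), but D is never established.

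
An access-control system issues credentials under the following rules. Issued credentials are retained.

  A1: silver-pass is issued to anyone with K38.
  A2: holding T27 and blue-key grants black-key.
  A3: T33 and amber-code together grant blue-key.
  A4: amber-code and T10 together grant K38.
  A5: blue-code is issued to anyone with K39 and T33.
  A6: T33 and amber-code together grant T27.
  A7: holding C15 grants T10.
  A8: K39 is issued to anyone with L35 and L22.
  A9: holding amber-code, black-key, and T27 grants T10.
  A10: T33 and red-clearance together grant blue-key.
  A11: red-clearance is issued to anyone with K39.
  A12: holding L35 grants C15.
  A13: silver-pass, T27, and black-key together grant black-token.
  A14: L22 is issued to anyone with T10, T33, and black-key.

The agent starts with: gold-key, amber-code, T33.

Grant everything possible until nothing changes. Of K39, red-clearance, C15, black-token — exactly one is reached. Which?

black-token

Holding T33 and amber-code grants blue-key (A3).
Holding T33 and amber-code grants T27 (A6).
Holding T27 and blue-key grants black-key (A2).
Holding amber-code, black-key, and T27 grants T10 (A9).
Holding amber-code and T10 grants K38 (A4).
Holding K38 grants silver-pass (A1).
Holding silver-pass, T27, and black-key grants black-token (A13).
K39 would need L35 and L22 (A8), but L35 is never granted. red-clearance would need K39 (A11), but K39 is never granted. C15 would need L35 (A12), but L35 is never granted.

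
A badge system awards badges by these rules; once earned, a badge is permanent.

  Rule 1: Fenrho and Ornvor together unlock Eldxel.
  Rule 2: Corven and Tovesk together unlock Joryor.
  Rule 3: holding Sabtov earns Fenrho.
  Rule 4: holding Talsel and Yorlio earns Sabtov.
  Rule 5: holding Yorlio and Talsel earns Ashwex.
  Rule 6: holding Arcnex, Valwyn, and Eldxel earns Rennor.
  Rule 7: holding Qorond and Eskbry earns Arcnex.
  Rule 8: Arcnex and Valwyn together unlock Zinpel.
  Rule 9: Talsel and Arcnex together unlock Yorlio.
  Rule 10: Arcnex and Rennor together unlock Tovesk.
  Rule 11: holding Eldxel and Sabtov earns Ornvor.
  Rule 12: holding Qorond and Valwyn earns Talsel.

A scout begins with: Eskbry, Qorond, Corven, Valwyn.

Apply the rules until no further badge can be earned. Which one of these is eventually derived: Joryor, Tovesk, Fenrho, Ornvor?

With Qorond and Eskbry, Arcnex is earned (Rule 7).
With Qorond and Valwyn, Talsel is earned (Rule 12).
With Talsel and Arcnex, Yorlio is earned (Rule 9).
With Talsel and Yorlio, Sabtov is earned (Rule 4).
With Sabtov, Fenrho is earned (Rule 3).
Ornvor would need Eldxel and Sabtov (Rule 11), but Eldxel is never earned. Tovesk would need Arcnex and Rennor (Rule 10), but Rennor is never earned. Joryor would need Corven and Tovesk (Rule 2), but Tovesk is never earned.

Fenrho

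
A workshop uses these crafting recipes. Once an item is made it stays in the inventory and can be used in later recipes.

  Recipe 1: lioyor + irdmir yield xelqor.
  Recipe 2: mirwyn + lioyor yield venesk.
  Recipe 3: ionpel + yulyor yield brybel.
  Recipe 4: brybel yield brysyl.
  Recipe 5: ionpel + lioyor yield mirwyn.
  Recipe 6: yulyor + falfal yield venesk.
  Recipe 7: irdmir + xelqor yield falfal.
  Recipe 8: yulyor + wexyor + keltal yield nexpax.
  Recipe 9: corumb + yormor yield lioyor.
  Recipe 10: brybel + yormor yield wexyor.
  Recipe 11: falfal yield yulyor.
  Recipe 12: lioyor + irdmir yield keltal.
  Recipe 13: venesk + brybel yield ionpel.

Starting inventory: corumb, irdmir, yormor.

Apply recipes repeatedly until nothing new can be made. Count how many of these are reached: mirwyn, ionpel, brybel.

mirwyn would need ionpel and lioyor (Recipe 5), but ionpel is never obtained.
ionpel would need venesk and brybel (Recipe 13), but brybel is never obtained.
brybel would need ionpel and yulyor (Recipe 3), but ionpel is never obtained.
None of the 3 are reached.

0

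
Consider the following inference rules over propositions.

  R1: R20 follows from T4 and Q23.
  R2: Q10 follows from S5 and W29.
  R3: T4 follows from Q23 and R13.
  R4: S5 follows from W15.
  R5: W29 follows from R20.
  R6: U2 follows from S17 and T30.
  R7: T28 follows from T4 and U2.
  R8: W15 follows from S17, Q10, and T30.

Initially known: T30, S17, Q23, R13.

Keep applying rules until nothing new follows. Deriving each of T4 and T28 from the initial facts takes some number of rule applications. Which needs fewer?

T4

T4: From Q23 and R13, R3 gives T4. [1 rule application]
T28: From Q23 and R13, R3 gives T4. S17 and T30 hold, so U2 follows (R6). T4 and U2 hold, so T28 follows (R7). [3 rule applications]
T4 needs fewer.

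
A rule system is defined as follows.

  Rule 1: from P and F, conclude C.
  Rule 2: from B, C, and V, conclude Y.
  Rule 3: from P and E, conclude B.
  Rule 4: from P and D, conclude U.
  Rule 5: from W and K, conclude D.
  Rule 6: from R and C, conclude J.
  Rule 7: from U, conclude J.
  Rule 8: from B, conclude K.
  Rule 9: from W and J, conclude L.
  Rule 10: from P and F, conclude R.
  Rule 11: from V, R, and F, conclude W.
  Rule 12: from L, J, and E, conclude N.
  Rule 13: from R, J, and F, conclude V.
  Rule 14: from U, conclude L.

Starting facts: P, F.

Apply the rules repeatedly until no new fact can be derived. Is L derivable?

P and F hold, so C follows (Rule 1).
P and F hold, so R follows (Rule 10).
R and C hold, so J follows (Rule 6).
R, J, and F hold, so V follows (Rule 13).
From V, R, and F, Rule 11 gives W.
From W and J, Rule 9 gives L.

Yes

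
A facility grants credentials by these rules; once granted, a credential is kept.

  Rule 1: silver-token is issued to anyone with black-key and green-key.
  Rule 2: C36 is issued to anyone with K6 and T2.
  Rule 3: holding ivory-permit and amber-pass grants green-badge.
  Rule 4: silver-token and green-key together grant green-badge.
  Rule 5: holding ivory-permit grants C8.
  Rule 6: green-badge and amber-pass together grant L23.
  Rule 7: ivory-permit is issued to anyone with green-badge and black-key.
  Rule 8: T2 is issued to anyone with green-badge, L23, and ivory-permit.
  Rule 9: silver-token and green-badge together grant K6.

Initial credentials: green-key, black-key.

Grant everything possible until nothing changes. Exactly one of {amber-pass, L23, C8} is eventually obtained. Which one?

Holding black-key and green-key grants silver-token (Rule 1).
Holding silver-token and green-key grants green-badge (Rule 4).
Holding green-badge and black-key grants ivory-permit (Rule 7).
Holding ivory-permit grants C8 (Rule 5).
L23 would need green-badge and amber-pass (Rule 6), but amber-pass is never granted. No rule produces amber-pass, and it is not given.

C8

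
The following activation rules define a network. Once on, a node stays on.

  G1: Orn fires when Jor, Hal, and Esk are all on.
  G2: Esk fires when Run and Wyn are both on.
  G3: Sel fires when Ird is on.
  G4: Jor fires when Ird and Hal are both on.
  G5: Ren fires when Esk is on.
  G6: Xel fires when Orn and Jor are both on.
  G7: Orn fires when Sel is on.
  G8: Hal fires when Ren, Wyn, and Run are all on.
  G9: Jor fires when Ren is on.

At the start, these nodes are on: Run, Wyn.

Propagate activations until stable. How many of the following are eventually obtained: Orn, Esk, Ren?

3

G2: Run and Wyn on → Esk on.
G5: Esk on → Ren on.
G8: Ren, Wyn, and Run on → Hal on.
Ren is on, so Jor fires (G9).
Jor, Hal, and Esk are on, so Orn fires (G1).
Orn: reached.
Esk: reached.
Ren: reached.
All 3 are reached.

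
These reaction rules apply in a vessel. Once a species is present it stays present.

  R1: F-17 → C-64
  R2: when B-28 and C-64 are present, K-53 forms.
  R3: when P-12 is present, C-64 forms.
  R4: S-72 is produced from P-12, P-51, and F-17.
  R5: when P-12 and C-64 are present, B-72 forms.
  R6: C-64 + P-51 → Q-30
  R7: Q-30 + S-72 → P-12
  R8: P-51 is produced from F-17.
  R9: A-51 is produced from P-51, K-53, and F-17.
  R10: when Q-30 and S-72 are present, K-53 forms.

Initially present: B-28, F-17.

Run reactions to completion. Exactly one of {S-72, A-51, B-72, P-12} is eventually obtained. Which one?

A-51

F-17 present → C-64 forms (R1).
F-17 present → P-51 forms (R8).
B-28 and C-64 present → K-53 forms (R2).
P-51, K-53, and F-17 present → A-51 forms (R9).
B-72 would need P-12 and C-64 (R5), but P-12 never forms. P-12 would need Q-30 and S-72 (R7), but S-72 never forms. S-72 would need P-12, P-51, and F-17 (R4), but P-12 never forms.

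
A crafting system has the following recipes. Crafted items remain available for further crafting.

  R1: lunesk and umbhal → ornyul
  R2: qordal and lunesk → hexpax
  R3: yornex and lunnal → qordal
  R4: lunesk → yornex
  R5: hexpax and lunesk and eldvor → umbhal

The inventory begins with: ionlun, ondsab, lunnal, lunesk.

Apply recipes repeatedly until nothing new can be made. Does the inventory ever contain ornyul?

ornyul would need lunesk and umbhal (R1), but umbhal is never obtained.

No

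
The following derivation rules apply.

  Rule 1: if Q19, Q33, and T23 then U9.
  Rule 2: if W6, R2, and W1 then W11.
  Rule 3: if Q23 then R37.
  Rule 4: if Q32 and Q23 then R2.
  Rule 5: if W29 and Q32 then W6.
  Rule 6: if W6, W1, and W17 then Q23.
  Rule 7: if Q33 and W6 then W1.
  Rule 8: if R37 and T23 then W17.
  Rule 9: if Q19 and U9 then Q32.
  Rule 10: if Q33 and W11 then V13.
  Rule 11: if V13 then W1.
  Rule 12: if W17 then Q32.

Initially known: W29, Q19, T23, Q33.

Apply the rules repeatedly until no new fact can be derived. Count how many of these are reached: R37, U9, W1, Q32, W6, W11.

From Q19, Q33, and T23, Rule 1 gives U9.
Q19 and U9 hold, so Q32 follows (Rule 9).
W29 and Q32 hold, so W6 follows (Rule 5).
Q33 and W6 hold, so W1 follows (Rule 7).
R37 would need Q23 (Rule 3), but Q23 is never established.
U9: reached.
W1: reached.
Q32: reached.
W6: reached.
W11 would need W6, R2, and W1 (Rule 2), but R2 is never established.
Reached: U9, W1, Q32, and W6 — 4 of the 6.

4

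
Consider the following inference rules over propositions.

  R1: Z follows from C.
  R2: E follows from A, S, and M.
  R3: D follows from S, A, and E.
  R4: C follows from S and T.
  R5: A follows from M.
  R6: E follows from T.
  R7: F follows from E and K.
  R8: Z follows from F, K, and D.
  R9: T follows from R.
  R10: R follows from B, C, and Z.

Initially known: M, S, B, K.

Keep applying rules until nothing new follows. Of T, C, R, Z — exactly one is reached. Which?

From M, R5 gives A.
A, S, and M hold, so E follows (R2).
From S, A, and E, R3 gives D.
E and K hold, so F follows (R7).
F, K, and D hold, so Z follows (R8).
C would need S and T (R4), but T is never established. R would need B, C, and Z (R10), but C is never established. T would need R (R9), but R is never established.

Z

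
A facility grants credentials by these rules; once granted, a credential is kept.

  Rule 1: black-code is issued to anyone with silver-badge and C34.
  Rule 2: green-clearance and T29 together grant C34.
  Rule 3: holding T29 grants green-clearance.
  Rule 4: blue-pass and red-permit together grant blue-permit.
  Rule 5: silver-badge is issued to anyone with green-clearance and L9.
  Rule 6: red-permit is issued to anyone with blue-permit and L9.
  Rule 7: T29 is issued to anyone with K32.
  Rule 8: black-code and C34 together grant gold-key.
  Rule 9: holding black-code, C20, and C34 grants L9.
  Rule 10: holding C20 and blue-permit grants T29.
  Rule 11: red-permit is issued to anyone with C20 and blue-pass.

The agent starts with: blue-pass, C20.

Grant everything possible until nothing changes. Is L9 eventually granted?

L9 would need black-code, C20, and C34 (Rule 9), but black-code is never granted.

No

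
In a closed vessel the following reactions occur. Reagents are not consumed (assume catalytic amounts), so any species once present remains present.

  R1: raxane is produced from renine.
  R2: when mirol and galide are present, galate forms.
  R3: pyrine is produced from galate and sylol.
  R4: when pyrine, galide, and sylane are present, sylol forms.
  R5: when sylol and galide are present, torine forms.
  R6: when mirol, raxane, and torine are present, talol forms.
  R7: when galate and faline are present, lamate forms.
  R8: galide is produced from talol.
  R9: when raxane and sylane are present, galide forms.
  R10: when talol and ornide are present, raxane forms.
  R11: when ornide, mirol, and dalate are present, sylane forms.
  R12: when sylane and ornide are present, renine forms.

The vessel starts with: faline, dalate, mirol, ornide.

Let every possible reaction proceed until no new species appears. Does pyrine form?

pyrine would need galate and sylol (R3), but sylol never forms.

No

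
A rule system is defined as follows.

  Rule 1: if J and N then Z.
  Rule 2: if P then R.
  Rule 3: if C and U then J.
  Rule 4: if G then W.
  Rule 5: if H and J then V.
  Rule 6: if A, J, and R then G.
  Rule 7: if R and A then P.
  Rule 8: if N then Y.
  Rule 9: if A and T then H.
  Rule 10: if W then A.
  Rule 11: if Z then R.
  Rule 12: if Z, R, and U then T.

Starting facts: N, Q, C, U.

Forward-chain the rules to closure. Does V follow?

No

V would need H and J (Rule 5), but H is never established.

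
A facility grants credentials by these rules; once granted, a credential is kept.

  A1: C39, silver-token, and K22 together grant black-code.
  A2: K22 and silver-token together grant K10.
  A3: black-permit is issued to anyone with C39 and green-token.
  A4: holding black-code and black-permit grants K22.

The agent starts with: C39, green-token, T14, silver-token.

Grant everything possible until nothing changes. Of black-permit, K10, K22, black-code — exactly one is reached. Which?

black-permit

Holding C39 and green-token grants black-permit (A3).
black-code would need C39, silver-token, and K22 (A1), but K22 is never granted. K10 would need K22 and silver-token (A2), but K22 is never granted. K22 would need black-code and black-permit (A4), but black-code is never granted.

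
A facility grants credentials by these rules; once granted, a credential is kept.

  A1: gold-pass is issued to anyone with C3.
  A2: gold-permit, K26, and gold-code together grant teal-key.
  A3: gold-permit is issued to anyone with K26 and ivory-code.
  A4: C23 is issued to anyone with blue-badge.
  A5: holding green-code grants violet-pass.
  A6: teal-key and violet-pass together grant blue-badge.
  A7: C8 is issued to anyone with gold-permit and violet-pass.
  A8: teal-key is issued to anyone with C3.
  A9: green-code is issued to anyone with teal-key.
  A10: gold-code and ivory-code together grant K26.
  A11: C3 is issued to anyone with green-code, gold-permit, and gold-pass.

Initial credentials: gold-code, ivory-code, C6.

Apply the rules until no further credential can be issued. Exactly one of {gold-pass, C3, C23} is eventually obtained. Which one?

C23

Holding gold-code and ivory-code grants K26 (A10).
Holding K26 and ivory-code grants gold-permit (A3).
Holding gold-permit, K26, and gold-code grants teal-key (A2).
Holding teal-key grants green-code (A9).
Holding green-code grants violet-pass (A5).
Holding teal-key and violet-pass grants blue-badge (A6).
Holding blue-badge grants C23 (A4).
C3 would need green-code, gold-permit, and gold-pass (A11), but gold-pass is never granted. gold-pass would need C3 (A1), but C3 is never granted.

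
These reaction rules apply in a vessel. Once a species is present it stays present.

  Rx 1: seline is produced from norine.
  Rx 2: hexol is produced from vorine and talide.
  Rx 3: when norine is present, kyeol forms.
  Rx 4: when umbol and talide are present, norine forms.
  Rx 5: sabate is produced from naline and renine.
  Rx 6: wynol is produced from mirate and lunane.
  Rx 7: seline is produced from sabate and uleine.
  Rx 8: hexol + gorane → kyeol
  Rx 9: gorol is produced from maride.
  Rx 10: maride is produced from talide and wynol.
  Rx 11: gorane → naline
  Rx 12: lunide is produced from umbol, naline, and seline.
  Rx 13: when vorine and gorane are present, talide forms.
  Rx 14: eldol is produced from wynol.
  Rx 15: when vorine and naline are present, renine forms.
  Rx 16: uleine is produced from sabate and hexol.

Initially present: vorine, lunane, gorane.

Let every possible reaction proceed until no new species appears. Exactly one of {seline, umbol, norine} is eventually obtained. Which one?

gorane present → naline forms (Rx 11).
vorine and gorane present → talide forms (Rx 13).
vorine and naline present → renine forms (Rx 15).
vorine and talide present → hexol forms (Rx 2).
naline and renine present → sabate forms (Rx 5).
sabate and hexol present → uleine forms (Rx 16).
sabate and uleine present → seline forms (Rx 7).
No rule produces umbol, and it is not given. norine would need umbol and talide (Rx 4), but umbol never forms.

seline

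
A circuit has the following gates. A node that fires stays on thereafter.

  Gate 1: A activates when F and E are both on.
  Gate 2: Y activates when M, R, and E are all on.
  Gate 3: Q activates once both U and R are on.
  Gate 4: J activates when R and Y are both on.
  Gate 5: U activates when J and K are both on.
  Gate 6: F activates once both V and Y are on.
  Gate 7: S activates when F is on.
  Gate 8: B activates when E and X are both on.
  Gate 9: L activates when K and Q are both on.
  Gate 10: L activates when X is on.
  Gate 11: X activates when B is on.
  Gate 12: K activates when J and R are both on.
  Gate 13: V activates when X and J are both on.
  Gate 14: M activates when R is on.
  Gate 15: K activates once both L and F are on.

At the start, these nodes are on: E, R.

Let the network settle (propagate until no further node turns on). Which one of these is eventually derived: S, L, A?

Gate 14: R on → M on.
Gate 2: M, R, and E on → Y on.
Gate 4: R and Y on → J on.
Gate 12: J and R on → K on.
Gate 5: J and K on → U on.
U and R are on, so Q activates (Gate 3).
K and Q are on, so L activates (Gate 9).
A would need F and E (Gate 1), but F never turns on. S would need F (Gate 7), but F never turns on.

L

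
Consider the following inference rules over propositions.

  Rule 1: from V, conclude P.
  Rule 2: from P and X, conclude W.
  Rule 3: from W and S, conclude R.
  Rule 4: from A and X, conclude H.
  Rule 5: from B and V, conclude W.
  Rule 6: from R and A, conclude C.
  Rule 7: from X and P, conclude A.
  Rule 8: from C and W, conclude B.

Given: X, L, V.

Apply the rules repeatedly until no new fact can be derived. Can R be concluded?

No

R would need W and S (Rule 3), but S is never established.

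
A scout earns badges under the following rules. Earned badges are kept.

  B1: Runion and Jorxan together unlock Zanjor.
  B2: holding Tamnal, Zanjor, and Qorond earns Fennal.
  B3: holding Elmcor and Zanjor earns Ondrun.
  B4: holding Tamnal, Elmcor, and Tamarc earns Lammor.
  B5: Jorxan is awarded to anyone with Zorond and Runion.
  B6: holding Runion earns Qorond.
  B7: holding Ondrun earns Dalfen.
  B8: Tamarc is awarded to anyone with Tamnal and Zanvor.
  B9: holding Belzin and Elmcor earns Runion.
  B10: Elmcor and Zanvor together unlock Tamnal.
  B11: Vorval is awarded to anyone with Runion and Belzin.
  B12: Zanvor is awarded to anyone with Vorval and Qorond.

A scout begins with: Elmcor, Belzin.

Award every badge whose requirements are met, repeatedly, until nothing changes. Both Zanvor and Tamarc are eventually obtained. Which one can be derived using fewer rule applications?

Zanvor

Zanvor: With Belzin and Elmcor, Runion is earned (B9). With Runion and Belzin, Vorval is earned (B11). With Runion, Qorond is earned (B6). With Vorval and Qorond, Zanvor is earned (B12). [4 rule applications]
Tamarc: With Belzin and Elmcor, Runion is earned (B9). With Runion and Belzin, Vorval is earned (B11). With Runion, Qorond is earned (B6). With Vorval and Qorond, Zanvor is earned (B12). With Elmcor and Zanvor, Tamnal is earned (B10). With Tamnal and Zanvor, Tamarc is earned (B8). [6 rule applications]
Zanvor needs fewer.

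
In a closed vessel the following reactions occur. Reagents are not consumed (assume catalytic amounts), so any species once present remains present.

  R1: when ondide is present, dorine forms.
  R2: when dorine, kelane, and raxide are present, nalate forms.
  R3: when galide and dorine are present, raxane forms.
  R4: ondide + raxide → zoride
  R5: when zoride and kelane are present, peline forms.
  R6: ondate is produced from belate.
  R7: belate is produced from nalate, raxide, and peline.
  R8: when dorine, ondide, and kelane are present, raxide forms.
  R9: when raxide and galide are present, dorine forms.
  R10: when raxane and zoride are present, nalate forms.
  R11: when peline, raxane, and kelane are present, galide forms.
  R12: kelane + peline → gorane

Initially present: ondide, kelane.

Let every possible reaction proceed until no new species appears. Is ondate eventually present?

ondide present → dorine forms (R1).
dorine, ondide, and kelane present → raxide forms (R8).
ondide and raxide present → zoride forms (R4).
dorine, kelane, and raxide present → nalate forms (R2).
zoride and kelane present → peline forms (R5).
nalate, raxide, and peline present → belate forms (R7).
belate present → ondate forms (R6).

Yes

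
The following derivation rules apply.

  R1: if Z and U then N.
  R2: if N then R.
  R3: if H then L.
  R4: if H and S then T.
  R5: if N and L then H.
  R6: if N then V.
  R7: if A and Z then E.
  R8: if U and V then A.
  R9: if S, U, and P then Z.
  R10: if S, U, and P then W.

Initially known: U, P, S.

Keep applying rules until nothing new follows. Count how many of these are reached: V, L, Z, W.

3

From S, U, and P, R9 gives Z.
From S, U, and P, R10 gives W.
Z and U hold, so N follows (R1).
N holds, so V follows (R6).
V: reached.
L would need H (R3), but H is never established.
Z: reached.
W: reached.
Reached: V, Z, and W — 3 of the 4.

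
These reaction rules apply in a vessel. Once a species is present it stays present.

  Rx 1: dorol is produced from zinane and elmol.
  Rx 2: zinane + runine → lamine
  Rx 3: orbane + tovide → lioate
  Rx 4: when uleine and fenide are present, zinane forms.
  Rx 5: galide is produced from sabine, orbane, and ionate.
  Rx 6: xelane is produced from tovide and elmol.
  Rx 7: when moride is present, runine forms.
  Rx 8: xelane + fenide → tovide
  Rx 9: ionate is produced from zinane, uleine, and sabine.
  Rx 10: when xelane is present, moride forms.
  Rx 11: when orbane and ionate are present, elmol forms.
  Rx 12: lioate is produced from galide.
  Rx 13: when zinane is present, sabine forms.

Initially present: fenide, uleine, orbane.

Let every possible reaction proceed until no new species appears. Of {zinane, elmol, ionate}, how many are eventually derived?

uleine and fenide present → zinane forms (Rx 4).
zinane present → sabine forms (Rx 13).
zinane, uleine, and sabine present → ionate forms (Rx 9).
orbane and ionate present → elmol forms (Rx 11).
zinane: reached.
elmol: reached.
ionate: reached.
All 3 are reached.

3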